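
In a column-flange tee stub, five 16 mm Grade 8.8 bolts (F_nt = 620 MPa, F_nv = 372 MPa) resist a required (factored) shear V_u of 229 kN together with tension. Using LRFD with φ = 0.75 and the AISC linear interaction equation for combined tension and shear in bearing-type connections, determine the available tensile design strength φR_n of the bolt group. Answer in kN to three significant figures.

226 kN

A_b = π·16²/4 = 201.1 mm²; f_rv = 229 × 1000 / (5 × 201.1) = 227.8 MPa.
F'_nt = 1.3 F_nt − (F_nt / φF_nv) f_rv = 1.3·620 − (620/(0.75·372))·227.8 = 299.8 MPa, capped at F_nt → F'_nt = 299.8 MPa.
R_n = F'_nt · A_b · n = 299.8 × 201.1 × 5 / 1000 = 301.4 kN.
Design strength φR_n = 0.75 × 301.4 = 226 kN.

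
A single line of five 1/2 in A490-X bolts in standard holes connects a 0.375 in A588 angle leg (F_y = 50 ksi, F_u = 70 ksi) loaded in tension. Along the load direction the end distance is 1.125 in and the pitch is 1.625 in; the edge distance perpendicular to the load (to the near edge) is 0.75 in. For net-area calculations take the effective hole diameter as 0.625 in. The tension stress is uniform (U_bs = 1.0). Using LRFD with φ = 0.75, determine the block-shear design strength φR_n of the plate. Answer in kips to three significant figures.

65.5 kips

Shear plane L_v = 1.125 + 4·1.625 = 7.625 in; A_gv = 7.625 × 0.375 = 2.859 in².
A_nv = (7.625 − 4.5·0.625) × 0.375 = 1.805 in².
A_nt = (0.75 − 0.5·0.625) × 0.375 = 0.1641 in².
0.6 F_u A_nv = 75.8 kips; 0.6 F_y A_gv = 85.78 kips → shear rupture governs the shear term.
R_n = 75.8 + 1.0 × 70 × 0.1641 = 87.28 kips.
Design strength φR_n = 0.75 × 87.28 = 65.5 kips.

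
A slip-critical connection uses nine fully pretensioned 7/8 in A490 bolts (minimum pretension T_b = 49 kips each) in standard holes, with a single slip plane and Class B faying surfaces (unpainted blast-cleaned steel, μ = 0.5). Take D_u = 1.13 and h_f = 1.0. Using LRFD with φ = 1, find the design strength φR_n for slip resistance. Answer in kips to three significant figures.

R_n = μ · D_u · h_f · T_b · n_s · n_b = 0.5 × 1.13 × 1.0 × 49 × 1 × 9 = 249.2 kips.
Design strength φR_n = 1 × 249.2 = 249 kips.

249 kips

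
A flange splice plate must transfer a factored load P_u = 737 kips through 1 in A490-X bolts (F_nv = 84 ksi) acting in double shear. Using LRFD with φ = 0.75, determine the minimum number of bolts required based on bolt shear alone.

8 bolts

A_b = π·1²/4 = 0.7854 in².
Per-bolt design strength φR_n = 0.75 × 84 × 0.7854 × 2 = 98.96 kips.
n ≥ 737 / 98.96 = 7.447 → use 8 bolts.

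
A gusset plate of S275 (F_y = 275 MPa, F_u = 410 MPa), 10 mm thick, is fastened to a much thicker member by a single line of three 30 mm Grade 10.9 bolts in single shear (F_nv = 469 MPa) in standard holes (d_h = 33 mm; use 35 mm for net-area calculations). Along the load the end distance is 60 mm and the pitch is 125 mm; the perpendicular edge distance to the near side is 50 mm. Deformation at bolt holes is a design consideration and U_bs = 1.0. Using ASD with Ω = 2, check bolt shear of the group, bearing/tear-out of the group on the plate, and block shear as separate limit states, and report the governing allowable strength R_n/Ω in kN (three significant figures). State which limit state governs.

Bolt shear: A_b = π·30²/4 = 706.9 mm²; R_n = 469 × 706.9 × 3 × 1 / 1000 = 994.5 kN → 994.5 / 2 = 497 kN.
Bearing: edge l_c = 43.5, r_n = 214 kN; interior l_c = 92, r_n = 295.2 kN; R_n = 214 + 2·295.2 = 804.4 kN → 402 kN.
Block shear: A_gv = 3100, A_nv = 2225, A_nt = 325 mm²; R_n = min(0.6F_uA_nv, 0.6F_yA_gv) + U_bs·F_u·A_nt = 644.8 kN → 322 kN.
Block shear governs: 322 kN.

322 kN (block shear governs)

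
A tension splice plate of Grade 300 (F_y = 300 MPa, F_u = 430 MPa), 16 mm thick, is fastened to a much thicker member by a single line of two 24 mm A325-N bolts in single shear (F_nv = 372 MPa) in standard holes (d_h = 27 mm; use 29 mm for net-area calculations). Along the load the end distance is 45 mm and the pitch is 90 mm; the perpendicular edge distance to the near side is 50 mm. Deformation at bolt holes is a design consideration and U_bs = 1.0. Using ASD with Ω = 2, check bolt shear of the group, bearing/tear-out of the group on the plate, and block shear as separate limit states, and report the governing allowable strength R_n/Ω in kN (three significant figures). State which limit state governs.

Bolt shear: A_b = π·24²/4 = 452.4 mm²; R_n = 372 × 452.4 × 2 × 1 / 1000 = 336.6 kN → 336.6 / 2 = 168 kN.
Bearing: edge l_c = 31.5, r_n = 260.1 kN; interior l_c = 63, r_n = 396.3 kN; R_n = 260.1 + 1·396.3 = 656.4 kN → 328 kN.
Block shear: A_gv = 2160, A_nv = 1464, A_nt = 568 mm²; R_n = min(0.6F_uA_nv, 0.6F_yA_gv) + U_bs·F_u·A_nt = 622 kN → 311 kN.
Bolt shear governs: 168 kN.

168 kN (bolt shear governs)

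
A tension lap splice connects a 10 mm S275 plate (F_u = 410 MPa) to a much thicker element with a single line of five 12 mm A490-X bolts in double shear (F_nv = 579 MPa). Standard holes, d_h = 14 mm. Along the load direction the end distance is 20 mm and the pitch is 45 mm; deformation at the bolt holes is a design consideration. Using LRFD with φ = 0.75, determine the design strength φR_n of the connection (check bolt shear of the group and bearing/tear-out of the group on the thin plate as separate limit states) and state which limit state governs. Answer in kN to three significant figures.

Bolt shear: A_b = π·12²/4 = 113.1 mm²; R_n = 579 × 113.1 × 5 × 2 / 1000 = 654.8 kN → 0.75 × 654.8 = 491 kN.
Bearing (1.2 l_c t F_u ≤ 2.4 d t F_u): upper limit = 2.4·12·10·410 / 1000 = 118.1 kN.
  Edge l_c = 20 − 14/2 = 13 → r_n = 63.96 kN; interior l_c = 45 − 14 = 31 → r_n = 118.1 kN.
  R_n,bearing = 1·63.96 + 4·118.1 = 536.3 kN → 0.75 × 536.3 = 402 kN.
Bearing governs: 402 kN.

402 kN (bearing governs)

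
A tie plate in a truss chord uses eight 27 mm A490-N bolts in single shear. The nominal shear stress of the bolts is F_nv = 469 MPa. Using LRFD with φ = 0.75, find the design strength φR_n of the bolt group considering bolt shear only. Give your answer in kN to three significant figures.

1610 kN

A_b = π × 27² / 4 = 572.6 mm².
R_n = F_nv · A_b · n · n_s = 469 × 572.6 × 8 × 1 / 1000 = 2148 kN.
Design strength φR_n = 0.75 × 2148 = 1610 kN.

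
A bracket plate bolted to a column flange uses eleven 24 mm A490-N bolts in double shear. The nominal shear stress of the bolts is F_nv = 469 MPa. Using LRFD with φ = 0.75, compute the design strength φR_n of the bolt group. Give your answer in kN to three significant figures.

3500 kN

A_b = π × 24² / 4 = 452.4 mm².
R_n = F_nv · A_b · n · n_s = 469 × 452.4 × 11 × 2 / 1000 = 4668 kN.
Design strength φR_n = 0.75 × 4668 = 3500 kN.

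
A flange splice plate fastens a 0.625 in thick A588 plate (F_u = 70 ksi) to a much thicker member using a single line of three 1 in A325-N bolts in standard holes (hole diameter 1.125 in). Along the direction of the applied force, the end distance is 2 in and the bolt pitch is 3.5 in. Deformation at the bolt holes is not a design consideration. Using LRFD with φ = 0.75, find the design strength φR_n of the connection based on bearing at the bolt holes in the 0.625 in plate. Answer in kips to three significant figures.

268 kips

Per bolt r_n = 1.5 l_c t F_u ≤ 3.0 d t F_u; upper limit = 3.0 × 1 × 0.625 × 70 = 131.2 kips.
Edge bolt: l_c = 2 − 1.125/2 = 1.438 in → 1.5 × 1.438 × 0.625 × 70 = 94.34 → r_n = 94.34 kips.
Interior bolts: l_c = 3.5 − 1.125 = 2.375 in → 1.5 × 2.375 × 0.625 × 70 = 155.9 → r_n = 131.2 kips.
R_n = 1 × 94.34 + 2 × 131.2 = 356.8 kips.
Design strength φR_n = 0.75 × 356.8 = 268 kips.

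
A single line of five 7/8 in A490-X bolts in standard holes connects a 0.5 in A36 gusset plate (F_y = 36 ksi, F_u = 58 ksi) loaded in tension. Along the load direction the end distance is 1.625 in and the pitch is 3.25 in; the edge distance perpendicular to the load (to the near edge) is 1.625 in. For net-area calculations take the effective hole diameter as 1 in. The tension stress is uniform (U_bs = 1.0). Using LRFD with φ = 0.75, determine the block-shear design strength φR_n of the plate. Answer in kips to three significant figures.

143 kips

Shear plane L_v = 1.625 + 4·3.25 = 14.62 in; A_gv = 14.62 × 0.5 = 7.312 in².
A_nv = (14.62 − 4.5·1) × 0.5 = 5.062 in².
A_nt = (1.625 − 0.5·1) × 0.5 = 0.5625 in².
0.6 F_u A_nv = 176.2 kips; 0.6 F_y A_gv = 157.9 kips → shear yielding governs the shear term.
R_n = 157.9 + 1.0 × 58 × 0.5625 = 190.6 kips.
Design strength φR_n = 0.75 × 190.6 = 143 kips.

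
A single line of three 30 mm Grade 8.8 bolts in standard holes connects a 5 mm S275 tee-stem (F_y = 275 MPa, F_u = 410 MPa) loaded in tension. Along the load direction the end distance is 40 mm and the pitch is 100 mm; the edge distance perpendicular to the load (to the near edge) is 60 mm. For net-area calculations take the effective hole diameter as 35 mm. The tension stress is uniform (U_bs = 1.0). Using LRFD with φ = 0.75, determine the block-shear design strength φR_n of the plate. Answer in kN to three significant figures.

Shear plane L_v = 40 + 2·100 = 240 mm; A_gv = 240 × 5 = 1200 mm².
A_nv = (240 − 2.5·35) × 5 = 762.5 mm².
A_nt = (60 − 0.5·35) × 5 = 212.5 mm².
0.6 F_u A_nv = 187.6 kN; 0.6 F_y A_gv = 198 kN → shear rupture governs the shear term.
R_n = 187.6 + 1.0 × 410 × 212.5 / 1000 = 274.7 kN.
Design strength φR_n = 0.75 × 274.7 = 206 kN.

206 kN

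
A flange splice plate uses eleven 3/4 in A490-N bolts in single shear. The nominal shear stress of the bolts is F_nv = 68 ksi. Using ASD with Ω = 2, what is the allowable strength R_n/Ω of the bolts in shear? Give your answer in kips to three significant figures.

165 kips

A_b = π × 0.75² / 4 = 0.4418 in².
R_n = F_nv · A_b · n · n_s = 68 × 0.4418 × 11 × 1 = 330.5 kips.
Allowable strength R_n/Ω = 330.5 / 2 = 165 kips.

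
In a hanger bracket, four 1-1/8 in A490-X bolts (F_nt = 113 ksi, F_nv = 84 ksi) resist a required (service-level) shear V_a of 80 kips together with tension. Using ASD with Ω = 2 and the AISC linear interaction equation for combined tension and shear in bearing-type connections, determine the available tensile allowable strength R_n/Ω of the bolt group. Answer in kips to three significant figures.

A_b = π·1.125²/4 = 0.994 in²; f_rv = 80 / (4 × 0.994) = 20.12 ksi.
F'_nt = 1.3 F_nt − (Ω F_nt / F_nv) f_rv = 1.3·113 − (2·113/84)·20.12 = 92.77 ksi, capped at F_nt → F'_nt = 92.77 ksi.
R_n = F'_nt · A_b · n = 92.77 × 0.994 × 4 = 368.8 kips.
Allowable strength R_n/Ω = 368.8 / 2 = 184 kips.

184 kips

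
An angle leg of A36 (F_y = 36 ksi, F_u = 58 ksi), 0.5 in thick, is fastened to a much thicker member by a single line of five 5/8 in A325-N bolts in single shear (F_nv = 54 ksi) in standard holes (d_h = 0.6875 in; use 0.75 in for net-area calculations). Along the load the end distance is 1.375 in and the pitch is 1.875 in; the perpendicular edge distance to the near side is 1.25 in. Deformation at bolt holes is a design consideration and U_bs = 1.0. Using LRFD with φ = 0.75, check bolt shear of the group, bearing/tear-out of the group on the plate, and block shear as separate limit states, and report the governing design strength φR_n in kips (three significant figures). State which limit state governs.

62.1 kips (bolt shear governs)

Bolt shear: A_b = π·0.625²/4 = 0.3068 in²; R_n = 54 × 0.3068 × 5 × 1 = 82.83 kips → 0.75 × 82.83 = 62.1 kips.
Bearing: edge l_c = 1.031, r_n = 35.89 kips; interior l_c = 1.188, r_n = 41.33 kips; R_n = 35.89 + 4·41.33 = 201.2 kips → 151 kips.
Block shear: A_gv = 4.438, A_nv = 2.75, A_nt = 0.4375 in²; R_n = min(0.6F_uA_nv, 0.6F_yA_gv) + U_bs·F_u·A_nt = 121.1 kips → 90.8 kips.
Bolt shear governs: 62.1 kips.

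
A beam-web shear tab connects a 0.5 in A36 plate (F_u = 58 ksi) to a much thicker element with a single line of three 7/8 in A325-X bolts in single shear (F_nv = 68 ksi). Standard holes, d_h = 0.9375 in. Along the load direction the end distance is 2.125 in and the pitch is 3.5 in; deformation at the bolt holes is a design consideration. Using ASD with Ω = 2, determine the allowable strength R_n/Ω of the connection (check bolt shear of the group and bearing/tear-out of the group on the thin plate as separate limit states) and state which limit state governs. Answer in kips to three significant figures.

Bolt shear: A_b = π·0.875²/4 = 0.6013 in²; R_n = 68 × 0.6013 × 3 × 1 = 122.7 kips → 122.7 / 2 = 61.3 kips.
Bearing (1.2 l_c t F_u ≤ 2.4 d t F_u): upper limit = 2.4·0.875·0.5·58 = 60.9 kips.
  Edge l_c = 2.125 − 0.9375/2 = 1.656 → r_n = 57.64 kips; interior l_c = 3.5 − 0.9375 = 2.562 → r_n = 60.9 kips.
  R_n,bearing = 1·57.64 + 2·60.9 = 179.4 kips → 179.4 / 2 = 89.7 kips.
Bolt shear governs: 61.3 kips.

61.3 kips (bolt shear governs)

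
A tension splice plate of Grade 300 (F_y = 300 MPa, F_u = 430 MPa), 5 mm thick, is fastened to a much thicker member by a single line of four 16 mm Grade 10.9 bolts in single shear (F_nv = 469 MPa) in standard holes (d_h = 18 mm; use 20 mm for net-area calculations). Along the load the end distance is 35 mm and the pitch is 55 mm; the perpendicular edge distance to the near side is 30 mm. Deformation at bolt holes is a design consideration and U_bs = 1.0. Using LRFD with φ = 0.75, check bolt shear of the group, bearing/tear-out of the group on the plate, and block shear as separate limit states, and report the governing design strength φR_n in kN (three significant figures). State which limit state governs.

158 kN (block shear governs)

Bolt shear: A_b = π·16²/4 = 201.1 mm²; R_n = 469 × 201.1 × 4 × 1 / 1000 = 377.2 kN → 0.75 × 377.2 = 283 kN.
Bearing: edge l_c = 26, r_n = 67.08 kN; interior l_c = 37, r_n = 82.56 kN; R_n = 67.08 + 3·82.56 = 314.8 kN → 236 kN.
Block shear: A_gv = 1000, A_nv = 650, A_nt = 100 mm²; R_n = min(0.6F_uA_nv, 0.6F_yA_gv) + U_bs·F_u·A_nt = 210.7 kN → 158 kN.
Block shear governs: 158 kN.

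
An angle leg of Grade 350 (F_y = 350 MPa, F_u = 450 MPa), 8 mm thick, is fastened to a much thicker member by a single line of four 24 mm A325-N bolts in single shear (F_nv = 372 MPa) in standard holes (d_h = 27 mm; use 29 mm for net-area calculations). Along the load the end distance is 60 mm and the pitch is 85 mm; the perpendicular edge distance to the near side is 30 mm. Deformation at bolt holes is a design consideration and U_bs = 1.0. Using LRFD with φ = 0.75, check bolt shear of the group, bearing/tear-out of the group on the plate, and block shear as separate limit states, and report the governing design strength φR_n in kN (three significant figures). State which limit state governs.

388 kN (block shear governs)

Bolt shear: A_b = π·24²/4 = 452.4 mm²; R_n = 372 × 452.4 × 4 × 1 / 1000 = 673.2 kN → 0.75 × 673.2 = 505 kN.
Bearing: edge l_c = 46.5, r_n = 200.9 kN; interior l_c = 58, r_n = 207.4 kN; R_n = 200.9 + 3·207.4 = 823 kN → 617 kN.
Block shear: A_gv = 2520, A_nv = 1708, A_nt = 124 mm²; R_n = min(0.6F_uA_nv, 0.6F_yA_gv) + U_bs·F_u·A_nt = 517 kN → 388 kN.
Block shear governs: 388 kN.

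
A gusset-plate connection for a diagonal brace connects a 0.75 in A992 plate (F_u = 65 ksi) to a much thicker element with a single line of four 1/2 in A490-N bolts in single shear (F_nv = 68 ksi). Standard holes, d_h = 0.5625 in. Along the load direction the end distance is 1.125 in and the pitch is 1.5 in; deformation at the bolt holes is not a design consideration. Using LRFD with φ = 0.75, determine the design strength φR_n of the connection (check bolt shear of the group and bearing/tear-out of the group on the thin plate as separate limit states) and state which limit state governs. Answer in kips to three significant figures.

Bolt shear: A_b = π·0.5²/4 = 0.1963 in²; R_n = 68 × 0.1963 × 4 × 1 = 53.41 kips → 0.75 × 53.41 = 40.1 kips.
Bearing (1.5 l_c t F_u ≤ 3.0 d t F_u): upper limit = 3.0·0.5·0.75·65 = 73.12 kips.
  Edge l_c = 1.125 − 0.5625/2 = 0.8438 → r_n = 61.7 kips; interior l_c = 1.5 − 0.5625 = 0.9375 → r_n = 68.55 kips.
  R_n,bearing = 1·61.7 + 3·68.55 = 267.4 kips → 0.75 × 267.4 = 201 kips.
Bolt shear governs: 40.1 kips.

40.1 kips (bolt shear governs)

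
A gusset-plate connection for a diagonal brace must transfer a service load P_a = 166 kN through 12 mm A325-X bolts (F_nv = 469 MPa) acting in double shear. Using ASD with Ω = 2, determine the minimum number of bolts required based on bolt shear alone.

4 bolts

A_b = π·12²/4 = 113.1 mm².
Per-bolt allowable strength R_n/Ω = 469 × 113.1 × 2 / 1000 / 2 = 53.04 kN.
n ≥ 166 / 53.04 = 3.13 → use 4 bolts.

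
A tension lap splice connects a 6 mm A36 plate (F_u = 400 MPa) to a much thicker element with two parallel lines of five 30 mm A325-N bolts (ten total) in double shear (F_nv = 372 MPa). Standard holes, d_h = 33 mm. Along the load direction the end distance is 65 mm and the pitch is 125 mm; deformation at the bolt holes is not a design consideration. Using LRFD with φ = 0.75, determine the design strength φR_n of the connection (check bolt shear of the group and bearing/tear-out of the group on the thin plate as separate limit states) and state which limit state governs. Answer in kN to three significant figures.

1560 kN (bearing governs)

Bolt shear: A_b = π·30²/4 = 706.9 mm²; R_n = 372 × 706.9 × 10 × 2 / 1000 = 5259 kN → 0.75 × 5259 = 3940 kN.
Bearing (1.5 l_c t F_u ≤ 3.0 d t F_u): upper limit = 3.0·30·6·400 / 1000 = 216 kN.
  Edge l_c = 65 − 33/2 = 48.5 → r_n = 174.6 kN; interior l_c = 125 − 33 = 92 → r_n = 216 kN.
  R_n,bearing = 2·174.6 + 8·216 = 2077 kN → 0.75 × 2077 = 1560 kN.
Bearing governs: 1560 kN.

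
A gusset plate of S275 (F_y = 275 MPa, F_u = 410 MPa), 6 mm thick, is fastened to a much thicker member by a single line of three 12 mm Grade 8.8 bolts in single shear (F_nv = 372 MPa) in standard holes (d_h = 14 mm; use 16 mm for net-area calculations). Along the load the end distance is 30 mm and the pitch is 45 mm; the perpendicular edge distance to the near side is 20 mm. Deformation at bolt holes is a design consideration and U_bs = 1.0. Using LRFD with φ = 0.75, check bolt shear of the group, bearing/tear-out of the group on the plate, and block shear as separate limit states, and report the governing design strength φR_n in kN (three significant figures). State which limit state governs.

94.7 kN (bolt shear governs)

Bolt shear: A_b = π·12²/4 = 113.1 mm²; R_n = 372 × 113.1 × 3 × 1 / 1000 = 126.2 kN → 0.75 × 126.2 = 94.7 kN.
Bearing: edge l_c = 23, r_n = 67.9 kN; interior l_c = 31, r_n = 70.85 kN; R_n = 67.9 + 2·70.85 = 209.6 kN → 157 kN.
Block shear: A_gv = 720, A_nv = 480, A_nt = 72 mm²; R_n = min(0.6F_uA_nv, 0.6F_yA_gv) + U_bs·F_u·A_nt = 147.6 kN → 111 kN.
Bolt shear governs: 94.7 kN.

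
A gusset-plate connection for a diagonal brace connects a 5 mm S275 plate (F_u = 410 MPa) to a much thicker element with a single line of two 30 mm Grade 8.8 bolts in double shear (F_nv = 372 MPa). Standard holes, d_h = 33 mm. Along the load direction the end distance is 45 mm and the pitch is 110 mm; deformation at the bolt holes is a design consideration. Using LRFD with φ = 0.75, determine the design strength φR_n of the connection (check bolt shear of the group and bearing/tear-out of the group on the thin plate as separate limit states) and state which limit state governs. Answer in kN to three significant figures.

163 kN (bearing governs)

Bolt shear: A_b = π·30²/4 = 706.9 mm²; R_n = 372 × 706.9 × 2 × 2 / 1000 = 1052 kN → 0.75 × 1052 = 789 kN.
Bearing (1.2 l_c t F_u ≤ 2.4 d t F_u): upper limit = 2.4·30·5·410 / 1000 = 147.6 kN.
  Edge l_c = 45 − 33/2 = 28.5 → r_n = 70.11 kN; interior l_c = 110 − 33 = 77 → r_n = 147.6 kN.
  R_n,bearing = 1·70.11 + 1·147.6 = 217.7 kN → 0.75 × 217.7 = 163 kN.
Bearing governs: 163 kN.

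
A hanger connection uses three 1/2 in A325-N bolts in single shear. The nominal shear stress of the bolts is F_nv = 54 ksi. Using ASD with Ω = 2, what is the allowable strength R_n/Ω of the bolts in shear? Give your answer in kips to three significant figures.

15.9 kips

A_b = π × 0.5² / 4 = 0.1963 in².
R_n = F_nv · A_b · n · n_s = 54 × 0.1963 × 3 × 1 = 31.81 kips.
Allowable strength R_n/Ω = 31.81 / 2 = 15.9 kips.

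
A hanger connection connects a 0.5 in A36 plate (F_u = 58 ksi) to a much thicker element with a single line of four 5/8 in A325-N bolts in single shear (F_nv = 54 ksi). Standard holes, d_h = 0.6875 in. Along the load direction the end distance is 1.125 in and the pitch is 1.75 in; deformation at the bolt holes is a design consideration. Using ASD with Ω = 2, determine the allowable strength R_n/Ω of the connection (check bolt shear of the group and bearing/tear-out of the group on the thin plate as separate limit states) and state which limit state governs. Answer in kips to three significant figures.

Bolt shear: A_b = π·0.625²/4 = 0.3068 in²; R_n = 54 × 0.3068 × 4 × 1 = 66.27 kips → 66.27 / 2 = 33.1 kips.
Bearing (1.2 l_c t F_u ≤ 2.4 d t F_u): upper limit = 2.4·0.625·0.5·58 = 43.5 kips.
  Edge l_c = 1.125 − 0.6875/2 = 0.7812 → r_n = 27.19 kips; interior l_c = 1.75 − 0.6875 = 1.062 → r_n = 36.97 kips.
  R_n,bearing = 1·27.19 + 3·36.97 = 138.1 kips → 138.1 / 2 = 69.1 kips.
Bolt shear governs: 33.1 kips.

33.1 kips (bolt shear governs)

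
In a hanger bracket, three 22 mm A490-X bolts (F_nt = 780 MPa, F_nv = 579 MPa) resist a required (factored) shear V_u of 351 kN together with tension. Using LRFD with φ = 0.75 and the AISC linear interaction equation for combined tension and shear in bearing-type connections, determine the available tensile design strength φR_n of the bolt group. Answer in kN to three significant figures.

394 kN

A_b = π·22²/4 = 380.1 mm²; f_rv = 351 × 1000 / (3 × 380.1) = 307.8 MPa.
F'_nt = 1.3 F_nt − (F_nt / φF_nv) f_rv = 1.3·780 − (780/(0.75·579))·307.8 = 461.2 MPa, capped at F_nt → F'_nt = 461.2 MPa.
R_n = F'_nt · A_b · n = 461.2 × 380.1 × 3 / 1000 = 525.9 kN.
Design strength φR_n = 0.75 × 525.9 = 394 kN.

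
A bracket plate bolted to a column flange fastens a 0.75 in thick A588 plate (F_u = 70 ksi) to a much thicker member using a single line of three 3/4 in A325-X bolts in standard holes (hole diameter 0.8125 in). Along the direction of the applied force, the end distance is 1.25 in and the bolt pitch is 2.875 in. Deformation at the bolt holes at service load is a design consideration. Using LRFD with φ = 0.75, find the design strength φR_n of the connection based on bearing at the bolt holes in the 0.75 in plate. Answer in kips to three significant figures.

Per bolt r_n = 1.2 l_c t F_u ≤ 2.4 d t F_u; upper limit = 2.4 × 0.75 × 0.75 × 70 = 94.5 kips.
Edge bolt: l_c = 1.25 − 0.8125/2 = 0.8438 in → 1.2 × 0.8438 × 0.75 × 70 = 53.16 → r_n = 53.16 kips.
Interior bolts: l_c = 2.875 − 0.8125 = 2.062 in → 1.2 × 2.062 × 0.75 × 70 = 129.9 → r_n = 94.5 kips.
R_n = 1 × 53.16 + 2 × 94.5 = 242.2 kips.
Design strength φR_n = 0.75 × 242.2 = 182 kips.

182 kips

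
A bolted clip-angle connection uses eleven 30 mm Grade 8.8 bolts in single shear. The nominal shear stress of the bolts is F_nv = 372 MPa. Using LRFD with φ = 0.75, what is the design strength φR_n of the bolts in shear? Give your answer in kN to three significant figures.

A_b = π × 30² / 4 = 706.9 mm².
R_n = F_nv · A_b · n · n_s = 372 × 706.9 × 11 × 1 / 1000 = 2892 kN.
Design strength φR_n = 0.75 × 2892 = 2170 kN.

2170 kN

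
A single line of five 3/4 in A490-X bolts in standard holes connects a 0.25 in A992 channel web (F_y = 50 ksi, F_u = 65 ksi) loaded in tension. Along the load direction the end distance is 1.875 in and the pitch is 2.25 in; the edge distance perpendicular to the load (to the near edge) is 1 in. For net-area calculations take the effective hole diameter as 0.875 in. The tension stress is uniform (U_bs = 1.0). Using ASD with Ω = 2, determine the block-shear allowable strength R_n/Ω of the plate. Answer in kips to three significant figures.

38.4 kips

Shear plane L_v = 1.875 + 4·2.25 = 10.88 in; A_gv = 10.88 × 0.25 = 2.719 in².
A_nv = (10.88 − 4.5·0.875) × 0.25 = 1.734 in².
A_nt = (1 − 0.5·0.875) × 0.25 = 0.1406 in².
0.6 F_u A_nv = 67.64 kips; 0.6 F_y A_gv = 81.56 kips → shear rupture governs the shear term.
R_n = 67.64 + 1.0 × 65 × 0.1406 = 76.78 kips.
Allowable strength R_n/Ω = 76.78 / 2 = 38.4 kips.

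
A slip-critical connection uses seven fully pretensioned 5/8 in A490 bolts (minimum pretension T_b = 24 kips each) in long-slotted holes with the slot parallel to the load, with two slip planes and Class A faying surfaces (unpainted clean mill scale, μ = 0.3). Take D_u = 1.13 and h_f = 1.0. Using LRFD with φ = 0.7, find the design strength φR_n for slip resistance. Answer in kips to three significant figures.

79.7 kips

R_n = μ · D_u · h_f · T_b · n_s · n_b = 0.3 × 1.13 × 1.0 × 24 × 2 × 7 = 113.9 kips.
Design strength φR_n = 0.7 × 113.9 = 79.7 kips.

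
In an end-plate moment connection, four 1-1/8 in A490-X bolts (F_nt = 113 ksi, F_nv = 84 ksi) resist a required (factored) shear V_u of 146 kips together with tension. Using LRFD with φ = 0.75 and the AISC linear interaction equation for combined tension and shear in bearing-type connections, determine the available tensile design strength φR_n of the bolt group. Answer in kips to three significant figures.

242 kips

A_b = π·1.125²/4 = 0.994 in²; f_rv = 146 / (4 × 0.994) = 36.72 ksi.
F'_nt = 1.3 F_nt − (F_nt / φF_nv) f_rv = 1.3·113 − (113/(0.75·84))·36.72 = 81.04 ksi, capped at F_nt → F'_nt = 81.04 ksi.
R_n = F'_nt · A_b · n = 81.04 × 0.994 × 4 = 322.2 kips.
Design strength φR_n = 0.75 × 322.2 = 242 kips.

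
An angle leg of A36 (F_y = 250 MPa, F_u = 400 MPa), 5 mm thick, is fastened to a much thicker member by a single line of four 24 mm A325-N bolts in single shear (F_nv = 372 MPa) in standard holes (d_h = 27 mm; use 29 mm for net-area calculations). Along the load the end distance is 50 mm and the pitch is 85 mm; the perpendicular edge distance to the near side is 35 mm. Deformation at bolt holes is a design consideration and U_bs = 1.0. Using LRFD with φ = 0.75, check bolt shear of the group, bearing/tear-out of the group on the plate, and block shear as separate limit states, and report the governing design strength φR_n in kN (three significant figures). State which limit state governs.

Bolt shear: A_b = π·24²/4 = 452.4 mm²; R_n = 372 × 452.4 × 4 × 1 / 1000 = 673.2 kN → 0.75 × 673.2 = 505 kN.
Bearing: edge l_c = 36.5, r_n = 87.6 kN; interior l_c = 58, r_n = 115.2 kN; R_n = 87.6 + 3·115.2 = 433.2 kN → 325 kN.
Block shear: A_gv = 1525, A_nv = 1018, A_nt = 102.5 mm²; R_n = min(0.6F_uA_nv, 0.6F_yA_gv) + U_bs·F_u·A_nt = 269.8 kN → 202 kN.
Block shear governs: 202 kN.

202 kN (block shear governs)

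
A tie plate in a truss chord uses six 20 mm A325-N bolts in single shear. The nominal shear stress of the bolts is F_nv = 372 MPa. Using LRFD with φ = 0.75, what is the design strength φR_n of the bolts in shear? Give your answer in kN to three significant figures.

526 kN

A_b = π × 20² / 4 = 314.2 mm².
R_n = F_nv · A_b · n · n_s = 372 × 314.2 × 6 × 1 / 1000 = 701.2 kN.
Design strength φR_n = 0.75 × 701.2 = 526 kN.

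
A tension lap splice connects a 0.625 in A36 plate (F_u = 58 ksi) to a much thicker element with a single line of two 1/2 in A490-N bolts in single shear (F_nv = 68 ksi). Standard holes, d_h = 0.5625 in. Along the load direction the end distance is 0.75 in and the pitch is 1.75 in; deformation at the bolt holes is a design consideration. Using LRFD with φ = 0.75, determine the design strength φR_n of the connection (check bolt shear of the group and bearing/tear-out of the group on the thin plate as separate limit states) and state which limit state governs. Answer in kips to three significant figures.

20 kips (bolt shear governs)

Bolt shear: A_b = π·0.5²/4 = 0.1963 in²; R_n = 68 × 0.1963 × 2 × 1 = 26.7 kips → 0.75 × 26.7 = 20 kips.
Bearing (1.2 l_c t F_u ≤ 2.4 d t F_u): upper limit = 2.4·0.5·0.625·58 = 43.5 kips.
  Edge l_c = 0.75 − 0.5625/2 = 0.4688 → r_n = 20.39 kips; interior l_c = 1.75 − 0.5625 = 1.188 → r_n = 43.5 kips.
  R_n,bearing = 1·20.39 + 1·43.5 = 63.89 kips → 0.75 × 63.89 = 47.9 kips.
Bolt shear governs: 20 kips.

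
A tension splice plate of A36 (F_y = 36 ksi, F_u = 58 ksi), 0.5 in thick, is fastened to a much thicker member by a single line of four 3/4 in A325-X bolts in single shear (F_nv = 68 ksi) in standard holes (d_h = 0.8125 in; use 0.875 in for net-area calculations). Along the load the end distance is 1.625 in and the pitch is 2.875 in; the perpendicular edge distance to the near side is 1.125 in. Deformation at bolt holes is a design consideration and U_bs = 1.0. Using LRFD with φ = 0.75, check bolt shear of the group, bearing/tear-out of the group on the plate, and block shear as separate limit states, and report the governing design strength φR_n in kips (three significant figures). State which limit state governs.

Bolt shear: A_b = π·0.75²/4 = 0.4418 in²; R_n = 68 × 0.4418 × 4 × 1 = 120.2 kips → 0.75 × 120.2 = 90.1 kips.
Bearing: edge l_c = 1.219, r_n = 42.41 kips; interior l_c = 2.062, r_n = 52.2 kips; R_n = 42.41 + 3·52.2 = 199 kips → 149 kips.
Block shear: A_gv = 5.125, A_nv = 3.594, A_nt = 0.3438 in²; R_n = min(0.6F_uA_nv, 0.6F_yA_gv) + U_bs·F_u·A_nt = 130.6 kips → 98 kips.
Bolt shear governs: 90.1 kips.

90.1 kips (bolt shear governs)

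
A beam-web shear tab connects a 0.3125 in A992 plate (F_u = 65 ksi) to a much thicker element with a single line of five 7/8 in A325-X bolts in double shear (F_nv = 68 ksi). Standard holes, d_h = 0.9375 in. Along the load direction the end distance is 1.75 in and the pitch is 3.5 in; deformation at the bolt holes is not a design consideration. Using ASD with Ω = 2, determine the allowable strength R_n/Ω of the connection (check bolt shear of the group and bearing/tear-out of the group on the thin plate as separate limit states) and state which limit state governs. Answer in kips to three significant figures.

Bolt shear: A_b = π·0.875²/4 = 0.6013 in²; R_n = 68 × 0.6013 × 5 × 2 = 408.9 kips → 408.9 / 2 = 204 kips.
Bearing (1.5 l_c t F_u ≤ 3.0 d t F_u): upper limit = 3.0·0.875·0.3125·65 = 53.32 kips.
  Edge l_c = 1.75 − 0.9375/2 = 1.281 → r_n = 39.04 kips; interior l_c = 3.5 − 0.9375 = 2.562 → r_n = 53.32 kips.
  R_n,bearing = 1·39.04 + 4·53.32 = 252.3 kips → 252.3 / 2 = 126 kips.
Bearing governs: 126 kips.

126 kips (bearing governs)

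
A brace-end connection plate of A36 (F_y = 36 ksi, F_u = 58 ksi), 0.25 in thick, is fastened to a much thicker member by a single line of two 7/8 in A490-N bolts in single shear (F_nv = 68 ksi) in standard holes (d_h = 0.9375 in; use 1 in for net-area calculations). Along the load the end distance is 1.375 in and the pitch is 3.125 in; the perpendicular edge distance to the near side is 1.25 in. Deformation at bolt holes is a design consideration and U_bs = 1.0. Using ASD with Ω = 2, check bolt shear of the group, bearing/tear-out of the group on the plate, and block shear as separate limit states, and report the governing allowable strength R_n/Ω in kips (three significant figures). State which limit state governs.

17.6 kips (block shear governs)

Bolt shear: A_b = π·0.875²/4 = 0.6013 in²; R_n = 68 × 0.6013 × 2 × 1 = 81.78 kips → 81.78 / 2 = 40.9 kips.
Bearing: edge l_c = 0.9062, r_n = 15.77 kips; interior l_c = 2.188, r_n = 30.45 kips; R_n = 15.77 + 1·30.45 = 46.22 kips → 23.1 kips.
Block shear: A_gv = 1.125, A_nv = 0.75, A_nt = 0.1875 in²; R_n = min(0.6F_uA_nv, 0.6F_yA_gv) + U_bs·F_u·A_nt = 35.17 kips → 17.6 kips.
Block shear governs: 17.6 kips.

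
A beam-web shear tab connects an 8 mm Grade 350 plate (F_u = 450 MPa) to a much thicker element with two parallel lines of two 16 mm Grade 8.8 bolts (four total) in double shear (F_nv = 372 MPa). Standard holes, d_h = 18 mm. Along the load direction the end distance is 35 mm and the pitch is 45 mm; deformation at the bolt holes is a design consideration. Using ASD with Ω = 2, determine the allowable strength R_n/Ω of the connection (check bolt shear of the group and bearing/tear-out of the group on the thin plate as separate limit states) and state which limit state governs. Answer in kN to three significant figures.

229 kN (bearing governs)

Bolt shear: A_b = π·16²/4 = 201.1 mm²; R_n = 372 × 201.1 × 4 × 2 / 1000 = 598.4 kN → 598.4 / 2 = 299 kN.
Bearing (1.2 l_c t F_u ≤ 2.4 d t F_u): upper limit = 2.4·16·8·450 / 1000 = 138.2 kN.
  Edge l_c = 35 − 18/2 = 26 → r_n = 112.3 kN; interior l_c = 45 − 18 = 27 → r_n = 116.6 kN.
  R_n,bearing = 2·112.3 + 2·116.6 = 457.9 kN → 457.9 / 2 = 229 kN.
Bearing governs: 229 kN.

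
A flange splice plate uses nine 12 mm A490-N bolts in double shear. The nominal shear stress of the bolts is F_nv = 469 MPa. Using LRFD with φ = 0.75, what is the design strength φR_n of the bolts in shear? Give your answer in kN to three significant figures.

716 kN

A_b = π × 12² / 4 = 113.1 mm².
R_n = F_nv · A_b · n · n_s = 469 × 113.1 × 9 × 2 / 1000 = 954.8 kN.
Design strength φR_n = 0.75 × 954.8 = 716 kN.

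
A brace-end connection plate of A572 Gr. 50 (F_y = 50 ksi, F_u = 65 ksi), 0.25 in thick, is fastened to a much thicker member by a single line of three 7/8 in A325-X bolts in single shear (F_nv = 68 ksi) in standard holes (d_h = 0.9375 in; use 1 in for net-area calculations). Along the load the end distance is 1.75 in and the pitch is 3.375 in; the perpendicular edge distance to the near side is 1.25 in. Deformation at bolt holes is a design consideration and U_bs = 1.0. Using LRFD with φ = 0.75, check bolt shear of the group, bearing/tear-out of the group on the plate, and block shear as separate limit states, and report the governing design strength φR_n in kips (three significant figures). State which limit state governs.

Bolt shear: A_b = π·0.875²/4 = 0.6013 in²; R_n = 68 × 0.6013 × 3 × 1 = 122.7 kips → 0.75 × 122.7 = 92 kips.
Bearing: edge l_c = 1.281, r_n = 24.98 kips; interior l_c = 2.438, r_n = 34.12 kips; R_n = 24.98 + 2·34.12 = 93.23 kips → 69.9 kips.
Block shear: A_gv = 2.125, A_nv = 1.5, A_nt = 0.1875 in²; R_n = min(0.6F_uA_nv, 0.6F_yA_gv) + U_bs·F_u·A_nt = 70.69 kips → 53 kips.
Block shear governs: 53 kips.

53 kips (block shear governs)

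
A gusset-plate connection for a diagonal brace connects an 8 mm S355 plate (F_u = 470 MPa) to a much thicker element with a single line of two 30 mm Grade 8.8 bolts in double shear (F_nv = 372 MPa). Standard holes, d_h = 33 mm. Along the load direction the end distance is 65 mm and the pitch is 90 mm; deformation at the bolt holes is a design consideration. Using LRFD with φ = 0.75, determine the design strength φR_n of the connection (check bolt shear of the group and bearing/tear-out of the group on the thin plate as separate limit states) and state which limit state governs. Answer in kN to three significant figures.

357 kN (bearing governs)

Bolt shear: A_b = π·30²/4 = 706.9 mm²; R_n = 372 × 706.9 × 2 × 2 / 1000 = 1052 kN → 0.75 × 1052 = 789 kN.
Bearing (1.2 l_c t F_u ≤ 2.4 d t F_u): upper limit = 2.4·30·8·470 / 1000 = 270.7 kN.
  Edge l_c = 65 − 33/2 = 48.5 → r_n = 218.8 kN; interior l_c = 90 − 33 = 57 → r_n = 257.2 kN.
  R_n,bearing = 1·218.8 + 1·257.2 = 476 kN → 0.75 × 476 = 357 kN.
Bearing governs: 357 kN.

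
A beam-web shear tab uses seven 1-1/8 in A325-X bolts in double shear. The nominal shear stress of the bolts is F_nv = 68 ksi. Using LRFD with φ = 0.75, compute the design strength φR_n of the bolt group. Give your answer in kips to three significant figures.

A_b = π × 1.125² / 4 = 0.994 in².
R_n = F_nv · A_b · n · n_s = 68 × 0.994 × 7 × 2 = 946.3 kips.
Design strength φR_n = 0.75 × 946.3 = 710 kips.

710 kips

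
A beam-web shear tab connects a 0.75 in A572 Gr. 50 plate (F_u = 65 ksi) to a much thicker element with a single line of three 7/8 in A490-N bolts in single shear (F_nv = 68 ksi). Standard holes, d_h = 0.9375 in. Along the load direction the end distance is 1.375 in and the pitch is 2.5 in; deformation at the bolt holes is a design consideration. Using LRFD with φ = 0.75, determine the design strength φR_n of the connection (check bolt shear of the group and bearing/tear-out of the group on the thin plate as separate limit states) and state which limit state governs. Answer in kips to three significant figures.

92 kips (bolt shear governs)

Bolt shear: A_b = π·0.875²/4 = 0.6013 in²; R_n = 68 × 0.6013 × 3 × 1 = 122.7 kips → 0.75 × 122.7 = 92 kips.
Bearing (1.2 l_c t F_u ≤ 2.4 d t F_u): upper limit = 2.4·0.875·0.75·65 = 102.4 kips.
  Edge l_c = 1.375 − 0.9375/2 = 0.9062 → r_n = 53.02 kips; interior l_c = 2.5 − 0.9375 = 1.562 → r_n = 91.41 kips.
  R_n,bearing = 1·53.02 + 2·91.41 = 235.8 kips → 0.75 × 235.8 = 177 kips.
Bolt shear governs: 92 kips.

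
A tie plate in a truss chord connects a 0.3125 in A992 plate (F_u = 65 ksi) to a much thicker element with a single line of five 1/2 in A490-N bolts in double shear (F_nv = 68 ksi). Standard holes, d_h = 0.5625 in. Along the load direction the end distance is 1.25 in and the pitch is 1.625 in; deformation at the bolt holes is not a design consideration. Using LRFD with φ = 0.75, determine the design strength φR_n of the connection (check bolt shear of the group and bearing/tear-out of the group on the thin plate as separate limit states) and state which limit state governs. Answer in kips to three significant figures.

100 kips (bolt shear governs)

Bolt shear: A_b = π·0.5²/4 = 0.1963 in²; R_n = 68 × 0.1963 × 5 × 2 = 133.5 kips → 0.75 × 133.5 = 100 kips.
Bearing (1.5 l_c t F_u ≤ 3.0 d t F_u): upper limit = 3.0·0.5·0.3125·65 = 30.47 kips.
  Edge l_c = 1.25 − 0.5625/2 = 0.9688 → r_n = 29.52 kips; interior l_c = 1.625 − 0.5625 = 1.062 → r_n = 30.47 kips.
  R_n,bearing = 1·29.52 + 4·30.47 = 151.4 kips → 0.75 × 151.4 = 114 kips.
Bolt shear governs: 100 kips.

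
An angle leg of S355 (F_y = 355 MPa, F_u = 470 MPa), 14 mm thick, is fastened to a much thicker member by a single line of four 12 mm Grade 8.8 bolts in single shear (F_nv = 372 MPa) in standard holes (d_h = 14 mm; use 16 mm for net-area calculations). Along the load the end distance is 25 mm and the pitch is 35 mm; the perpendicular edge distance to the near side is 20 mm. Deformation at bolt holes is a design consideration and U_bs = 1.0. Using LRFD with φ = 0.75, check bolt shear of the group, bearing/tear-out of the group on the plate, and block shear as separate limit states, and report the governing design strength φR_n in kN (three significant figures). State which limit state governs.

Bolt shear: A_b = π·12²/4 = 113.1 mm²; R_n = 372 × 113.1 × 4 × 1 / 1000 = 168.3 kN → 0.75 × 168.3 = 126 kN.
Bearing: edge l_c = 18, r_n = 142.1 kN; interior l_c = 21, r_n = 165.8 kN; R_n = 142.1 + 3·165.8 = 639.6 kN → 480 kN.
Block shear: A_gv = 1820, A_nv = 1036, A_nt = 168 mm²; R_n = min(0.6F_uA_nv, 0.6F_yA_gv) + U_bs·F_u·A_nt = 371.1 kN → 278 kN.
Bolt shear governs: 126 kN.

126 kN (bolt shear governs)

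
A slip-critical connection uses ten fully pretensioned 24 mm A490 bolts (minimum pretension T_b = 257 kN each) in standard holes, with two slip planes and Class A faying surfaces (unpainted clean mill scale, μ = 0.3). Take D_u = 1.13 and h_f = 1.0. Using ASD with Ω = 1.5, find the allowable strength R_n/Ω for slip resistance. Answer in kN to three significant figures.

R_n = μ · D_u · h_f · T_b · n_s · n_b = 0.3 × 1.13 × 1.0 × 257 × 2 × 10 = 1742 kN.
Allowable strength R_n/Ω = 1742 / 1.5 = 1160 kN.

1160 kN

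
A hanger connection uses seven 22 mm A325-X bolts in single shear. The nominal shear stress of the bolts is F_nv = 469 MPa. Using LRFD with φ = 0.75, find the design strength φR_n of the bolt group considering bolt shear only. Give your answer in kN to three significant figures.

936 kN

A_b = π × 22² / 4 = 380.1 mm².
R_n = F_nv · A_b · n · n_s = 469 × 380.1 × 7 × 1 / 1000 = 1248 kN.
Design strength φR_n = 0.75 × 1248 = 936 kN.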